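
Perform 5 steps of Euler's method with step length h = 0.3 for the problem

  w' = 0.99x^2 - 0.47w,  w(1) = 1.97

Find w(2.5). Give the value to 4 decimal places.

4.3207

Euler: w_{n+1} = w_n + h·f(x_n, w_n).
x=1.000000, w=1.970000: f=0.064100 → w ← 1.970000 + 0.3·0.064100 = 1.989230
x=1.300000, w=1.989230: f=0.738162 → w ← 1.989230 + 0.3·0.738162 = 2.210679
x=1.600000, w=2.210679: f=1.495381 → w ← 2.210679 + 0.3·1.495381 = 2.659293
x=1.900000, w=2.659293: f=2.324032 → w ← 2.659293 + 0.3·2.324032 = 3.356503
x=2.200000, w=3.356503: f=3.214044 → w ← 3.356503 + 0.3·3.214044 = 4.320716
w(2.5) ≈ 4.3207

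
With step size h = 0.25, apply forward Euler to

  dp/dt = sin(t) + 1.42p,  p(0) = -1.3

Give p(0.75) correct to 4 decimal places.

Euler: p_{n+1} = p_n + h·f(t_n, p_n).
t=0.000000, p=-1.300000: f=-1.846000 → p ← -1.300000 + 0.25·(-1.846000) = -1.761500
t=0.250000, p=-1.761500: f=-2.253926 → p ← -1.761500 + 0.25·(-2.253926) = -2.324982
t=0.500000, p=-2.324982: f=-2.822048 → p ← -2.324982 + 0.25·(-2.822048) = -3.030494
p(0.75) ≈ -3.0305

-3.0305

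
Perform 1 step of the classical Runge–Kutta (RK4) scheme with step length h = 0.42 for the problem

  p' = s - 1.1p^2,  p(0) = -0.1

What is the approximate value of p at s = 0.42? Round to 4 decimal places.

-0.0147

RK4: k1 = f(s_n, p_n); k2 = f(s_n + h/2, p_n + (h/2)·k1); k3 = f(s_n + h/2, p_n + (h/2)·k2); k4 = f(s_n + h, p_n + h·k3); p_{n+1} = p_n + (h/6)·(k1 + 2k2 + 2k3 + k4).
s=0.000000, p=-0.100000:
  k1 = f(0.000000, -0.100000) = -0.011000
  k2 = f(0.210000, -0.102310) = 0.198486
  k3 = f(0.210000, -0.058318) = 0.206259
  k4 = f(0.420000, -0.013371) = 0.419803
  p ← -0.100000 + (0.42/6)·(k1 + 2k2 + 2k3 + k4) = -0.014719
p(0.42) ≈ -0.0147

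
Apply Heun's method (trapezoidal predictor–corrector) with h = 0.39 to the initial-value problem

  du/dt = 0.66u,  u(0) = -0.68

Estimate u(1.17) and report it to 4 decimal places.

-1.4615

Heun: k1 = f(t_n, u_n); k2 = f(t_n + h, u_n + h·k1); u_{n+1} = u_n + (h/2)·(k1 + k2).
t=0.000000, u=-0.680000:
  k1 = f(0.000000, -0.680000) = -0.448800
  k2 = f(0.390000, -0.855032) = -0.564321
  u ← -0.680000 + (0.39/2)·(-0.448800 + (-0.564321)) = -0.877559
t=0.390000, u=-0.877559:
  k1 = f(0.390000, -0.877559) = -0.579189
  k2 = f(0.780000, -1.103442) = -0.728272
  u ← -0.877559 + (0.39/2)·(-0.579189 + (-0.728272)) = -1.132513
t=0.780000, u=-1.132513:
  k1 = f(0.780000, -1.132513) = -0.747459
  k2 = f(1.170000, -1.424022) = -0.939855
  u ← -1.132513 + (0.39/2)·(-0.747459 + (-0.939855)) = -1.461540
u(1.17) ≈ -1.4615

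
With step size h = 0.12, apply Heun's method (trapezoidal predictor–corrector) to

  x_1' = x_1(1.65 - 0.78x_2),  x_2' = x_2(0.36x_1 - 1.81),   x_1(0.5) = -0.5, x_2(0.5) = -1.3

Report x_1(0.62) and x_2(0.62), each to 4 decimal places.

-0.6758, -1.0232

Heun on (x_1,x_2): k1 = f(x_n, state_n); k2 = f(x_n + h, state_n + h·k1); state_{n+1} = state_n + (h/2)·(k1 + k2).
0.500000: (-0.500000, -1.300000)
  k1 = (-1.332000, 2.587000)
  predictor → (-0.659840, -0.989560)
  k2 = (-1.598038, 2.026166)
  → (-0.675802, -1.023210)
(x_1(0.62), x_2(0.62)) ≈ (-0.6758, -1.0232)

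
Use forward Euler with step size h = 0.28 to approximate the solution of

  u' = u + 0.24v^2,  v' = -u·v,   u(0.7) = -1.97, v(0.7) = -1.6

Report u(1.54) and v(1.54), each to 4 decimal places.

-2.1811, -7.1043

Euler on (u,v): u_{n+1} = u_n + h·u', v_{n+1} = v_n + h·v'.
0.700000: (-1.970000, -1.600000); f=(-1.355600, -3.152000) → (-2.349568, -2.482560)
0.980000: (-2.349568, -2.482560); f=(-0.870423, -5.832944) → (-2.593286, -4.115784)
1.260000: (-2.593286, -4.115784); f=(1.472237, -10.673407) → (-2.181060, -7.104338)
(u(1.54), v(1.54)) ≈ (-2.1811, -7.1043)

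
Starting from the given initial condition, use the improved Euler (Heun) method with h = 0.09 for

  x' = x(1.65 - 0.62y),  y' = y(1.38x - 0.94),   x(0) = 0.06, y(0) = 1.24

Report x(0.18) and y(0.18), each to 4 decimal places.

Heun on (x,y): k1 = f(t_n, state_n); k2 = f(t_n + h, state_n + h·k1); state_{n+1} = state_n + (h/2)·(k1 + k2).
0.000000: (0.060000, 1.240000)
  k1 = (0.052872, -1.062928)
  predictor → (0.064758, 1.144336)
  k2 = (0.060906, -0.973411)
  → (0.065120, 1.148365)
0.090000: (0.065120, 1.148365)
  k1 = (0.061083, -0.976264)
  predictor → (0.070618, 1.060501)
  k2 = (0.070087, -0.893523)
  → (0.071023, 1.064224)
(x(0.18), y(0.18)) ≈ (0.0710, 1.0642)

0.0710, 1.0642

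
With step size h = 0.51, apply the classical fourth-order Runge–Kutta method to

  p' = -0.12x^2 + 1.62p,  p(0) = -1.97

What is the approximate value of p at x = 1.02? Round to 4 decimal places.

-10.3167

RK4: k1 = f(x_n, p_n); k2 = f(x_n + h/2, p_n + (h/2)·k1); k3 = f(x_n + h/2, p_n + (h/2)·k2); k4 = f(x_n + h, p_n + h·k3); p_{n+1} = p_n + (h/6)·(k1 + 2k2 + 2k3 + k4).
x=0.000000, p=-1.970000:
  k1 = f(0.000000, -1.970000) = -3.191400
  k2 = f(0.255000, -2.783807) = -4.517570
  k3 = f(0.255000, -3.121980) = -5.065411
  k4 = f(0.510000, -4.553360) = -7.407655
  p ← -1.970000 + (0.51/6)·(k1 + 2k2 + 2k3 + k4) = -4.500027
x=0.510000, p=-4.500027:
  k1 = f(0.510000, -4.500027) = -7.321255
  k2 = f(0.765000, -6.366947) = -10.384680
  k3 = f(0.765000, -7.148120) = -11.650181
  k4 = f(1.020000, -10.441619) = -17.040271
  p ← -4.500027 + (0.51/6)·(k1 + 2k2 + 2k3 + k4) = -10.316683
p(1.02) ≈ -10.3167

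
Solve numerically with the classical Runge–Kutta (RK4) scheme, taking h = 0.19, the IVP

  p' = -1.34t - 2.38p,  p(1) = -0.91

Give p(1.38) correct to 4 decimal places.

RK4: k1 = f(t_n, p_n); k2 = f(t_n + h/2, p_n + (h/2)·k1); k3 = f(t_n + h/2, p_n + (h/2)·k2); k4 = f(t_n + h, p_n + h·k3); p_{n+1} = p_n + (h/6)·(k1 + 2k2 + 2k3 + k4).
t=1.000000, p=-0.910000:
  k1 = f(1.000000, -0.910000) = 0.825800
  k2 = f(1.095000, -0.831549) = 0.511787
  k3 = f(1.095000, -0.861380) = 0.582785
  k4 = f(1.190000, -0.799271) = 0.307665
  p ← -0.910000 + (0.19/6)·(k1 + 2k2 + 2k3 + k4) = -0.804784
t=1.190000, p=-0.804784:
  k1 = f(1.190000, -0.804784) = 0.320786
  k2 = f(1.285000, -0.774309) = 0.120956
  k3 = f(1.285000, -0.793293) = 0.166138
  k4 = f(1.380000, -0.773218) = -0.008941
  p ← -0.804784 + (0.19/6)·(k1 + 2k2 + 2k3 + k4) = -0.776726
p(1.38) ≈ -0.7767

-0.7767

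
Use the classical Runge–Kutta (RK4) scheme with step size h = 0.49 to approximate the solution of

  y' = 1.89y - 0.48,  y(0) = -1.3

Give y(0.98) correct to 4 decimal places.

-9.5984

RK4: k1 = f(x_n, y_n); k2 = f(x_n + h/2, y_n + (h/2)·k1); k3 = f(x_n + h/2, y_n + (h/2)·k2); k4 = f(x_n + h, y_n + h·k3); y_{n+1} = y_n + (h/6)·(k1 + 2k2 + 2k3 + k4).
x=0.000000, y=-1.300000:
  k1 = f(0.000000, -1.300000) = -2.937000
  k2 = f(0.245000, -2.019565) = -4.296978
  k3 = f(0.245000, -2.352760) = -4.926716
  k4 = f(0.490000, -3.714091) = -7.499631
  y ← -1.300000 + (0.49/6)·(k1 + 2k2 + 2k3 + k4) = -3.658861
x=0.490000, y=-3.658861:
  k1 = f(0.490000, -3.658861) = -7.395248
  k2 = f(0.735000, -5.470697) = -10.819618
  k3 = f(0.735000, -6.309668) = -12.405272
  k4 = f(0.980000, -9.737445) = -18.883771
  y ← -3.658861 + (0.49/6)·(k1 + 2k2 + 2k3 + k4) = -9.598380
y(0.98) ≈ -9.5984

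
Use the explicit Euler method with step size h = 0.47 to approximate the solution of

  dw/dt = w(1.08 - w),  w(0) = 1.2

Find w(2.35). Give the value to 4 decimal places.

1.0828

Euler: w_{n+1} = w_n + h·f(t_n, w_n).
t=0.000000, w=1.200000: f=-0.144000 → w ← 1.200000 + 0.47·(-0.144000) = 1.132320
t=0.470000, w=1.132320: f=-0.059243 → w ← 1.132320 + 0.47·(-0.059243) = 1.104476
t=0.940000, w=1.104476: f=-0.027033 → w ← 1.104476 + 0.47·(-0.027033) = 1.091770
t=1.410000, w=1.091770: f=-0.012850 → w ← 1.091770 + 0.47·(-0.012850) = 1.085731
t=1.880000, w=1.085731: f=-0.006222 → w ← 1.085731 + 0.47·(-0.006222) = 1.082806
w(2.35) ≈ 1.0828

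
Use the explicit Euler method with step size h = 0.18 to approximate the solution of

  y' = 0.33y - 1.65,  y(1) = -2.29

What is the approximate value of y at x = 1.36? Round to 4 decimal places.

-3.1818

Euler: y_{n+1} = y_n + h·f(x_n, y_n).
x=1.000000, y=-2.290000: f=-2.405700 → y ← -2.290000 + 0.18·(-2.405700) = -2.723026
x=1.180000, y=-2.723026: f=-2.548599 → y ← -2.723026 + 0.18·(-2.548599) = -3.181774
y(1.36) ≈ -3.1818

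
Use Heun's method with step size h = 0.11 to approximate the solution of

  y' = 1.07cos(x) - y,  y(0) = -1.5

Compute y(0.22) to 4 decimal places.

-0.9955

Heun: k1 = f(x_n, y_n); k2 = f(x_n + h, y_n + h·k1); y_{n+1} = y_n + (h/2)·(k1 + k2).
x=0.000000, y=-1.500000:
  k1 = f(0.000000, -1.500000) = 2.570000
  k2 = f(0.110000, -1.217300) = 2.280833
  y ← -1.500000 + (0.11/2)·(2.570000 + 2.280833) = -1.233204
x=0.110000, y=-1.233204:
  k1 = f(0.110000, -1.233204) = 2.296737
  k2 = f(0.220000, -0.980563) = 2.024773
  y ← -1.233204 + (0.11/2)·(2.296737 + 2.024773) = -0.995521
y(0.22) ≈ -0.9955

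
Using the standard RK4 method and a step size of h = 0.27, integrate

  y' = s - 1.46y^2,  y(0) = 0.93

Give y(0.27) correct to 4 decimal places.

RK4: k1 = f(s_n, y_n); k2 = f(s_n + h/2, y_n + (h/2)·k1); k3 = f(s_n + h/2, y_n + (h/2)·k2); k4 = f(s_n + h, y_n + h·k3); y_{n+1} = y_n + (h/6)·(k1 + 2k2 + 2k3 + k4).
s=0.000000, y=0.930000:
  k1 = f(0.000000, 0.930000) = -1.262754
  k2 = f(0.135000, 0.759528) = -0.707249
  k3 = f(0.135000, 0.834521) = -0.881782
  k4 = f(0.270000, 0.691919) = -0.428978
  y ← 0.930000 + (0.27/6)·(k1 + 2k2 + 2k3 + k4) = 0.710859
y(0.27) ≈ 0.7109

0.7109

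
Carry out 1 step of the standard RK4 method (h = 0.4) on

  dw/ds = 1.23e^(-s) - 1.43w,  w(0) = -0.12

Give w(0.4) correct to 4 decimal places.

0.2346

RK4: k1 = f(s_n, w_n); k2 = f(s_n + h/2, w_n + (h/2)·k1); k3 = f(s_n + h/2, w_n + (h/2)·k2); k4 = f(s_n + h, w_n + h·k3); w_{n+1} = w_n + (h/6)·(k1 + 2k2 + 2k3 + k4).
s=0.000000, w=-0.120000:
  k1 = f(0.000000, -0.120000) = 1.401600
  k2 = f(0.200000, 0.160320) = 0.777781
  k3 = f(0.200000, 0.035556) = 0.956193
  k4 = f(0.400000, 0.262477) = 0.449151
  w ← -0.120000 + (0.4/6)·(k1 + 2k2 + 2k3 + k4) = 0.234580
w(0.4) ≈ 0.2346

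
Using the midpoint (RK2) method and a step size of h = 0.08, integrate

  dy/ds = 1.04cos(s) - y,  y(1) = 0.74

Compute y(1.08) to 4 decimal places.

Midpoint: k1 = f(s_n, y_n); k2 = f(s_n + h/2, y_n + (h/2)·k1); y_{n+1} = y_n + h·k2.
s=1.000000, y=0.740000:
  k1 = f(1.000000, 0.740000) = -0.178086
  k2 = f(1.040000, 0.732877) = -0.206408
  y ← 0.740000 + 0.08·(-0.206408) = 0.723487
y(1.08) ≈ 0.7235

0.7235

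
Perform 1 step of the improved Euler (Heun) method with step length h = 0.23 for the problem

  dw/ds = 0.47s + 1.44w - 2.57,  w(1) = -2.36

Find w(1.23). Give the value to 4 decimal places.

Heun: k1 = f(s_n, w_n); k2 = f(s_n + h, w_n + h·k1); w_{n+1} = w_n + (h/2)·(k1 + k2).
s=1.000000, w=-2.360000:
  k1 = f(1.000000, -2.360000) = -5.498400
  k2 = f(1.230000, -3.624632) = -7.211370
  w ← -2.360000 + (0.23/2)·(-5.498400 + (-7.211370)) = -3.821624
w(1.23) ≈ -3.8216

-3.8216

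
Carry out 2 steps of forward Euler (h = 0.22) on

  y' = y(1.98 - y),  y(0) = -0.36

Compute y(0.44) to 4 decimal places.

-0.8483

Euler: y_{n+1} = y_n + h·f(t_n, y_n).
t=0.000000, y=-0.360000: f=-0.842400 → y ← -0.360000 + 0.22·(-0.842400) = -0.545328
t=0.220000, y=-0.545328: f=-1.377132 → y ← -0.545328 + 0.22·(-1.377132) = -0.848297
y(0.44) ≈ -0.8483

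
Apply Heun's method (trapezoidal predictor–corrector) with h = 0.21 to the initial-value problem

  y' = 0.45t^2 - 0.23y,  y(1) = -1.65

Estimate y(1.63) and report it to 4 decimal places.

Heun: k1 = f(t_n, y_n); k2 = f(t_n + h, y_n + h·k1); y_{n+1} = y_n + (h/2)·(k1 + k2).
t=1.000000, y=-1.650000:
  k1 = f(1.000000, -1.650000) = 0.829500
  k2 = f(1.210000, -1.475805) = 0.998280
  y ← -1.650000 + (0.21/2)·(0.829500 + 0.998280) = -1.458083
t=1.210000, y=-1.458083:
  k1 = f(1.210000, -1.458083) = 0.994204
  k2 = f(1.420000, -1.249300) = 1.194719
  y ← -1.458083 + (0.21/2)·(0.994204 + 1.194719) = -1.228246
t=1.420000, y=-1.228246:
  k1 = f(1.420000, -1.228246) = 1.189877
  k2 = f(1.630000, -0.978372) = 1.420631
  y ← -1.228246 + (0.21/2)·(1.189877 + 1.420631) = -0.954143
y(1.63) ≈ -0.9541

-0.9541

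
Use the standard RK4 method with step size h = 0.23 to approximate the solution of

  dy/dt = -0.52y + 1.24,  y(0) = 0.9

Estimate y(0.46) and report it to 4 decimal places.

RK4: k1 = f(t_n, y_n); k2 = f(t_n + h/2, y_n + (h/2)·k1); k3 = f(t_n + h/2, y_n + (h/2)·k2); k4 = f(t_n + h, y_n + h·k3); y_{n+1} = y_n + (h/6)·(k1 + 2k2 + 2k3 + k4).
t=0.000000, y=0.900000:
  k1 = f(0.000000, 0.900000) = 0.772000
  k2 = f(0.115000, 0.988780) = 0.725834
  k3 = f(0.115000, 0.983471) = 0.728595
  k4 = f(0.230000, 1.067577) = 0.684860
  y ← 0.900000 + (0.23/6)·(k1 + 2k2 + 2k3 + k4) = 1.067353
t=0.230000, y=1.067353:
  k1 = f(0.230000, 1.067353) = 0.684977
  k2 = f(0.345000, 1.146125) = 0.644015
  k3 = f(0.345000, 1.141414) = 0.646465
  k4 = f(0.460000, 1.216039) = 0.607660
  y ← 1.067353 + (0.23/6)·(k1 + 2k2 + 2k3 + k4) = 1.215840
y(0.46) ≈ 1.2158

1.2158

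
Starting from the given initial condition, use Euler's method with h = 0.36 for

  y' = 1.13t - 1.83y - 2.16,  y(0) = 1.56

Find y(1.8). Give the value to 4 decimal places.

-0.3920

Euler: y_{n+1} = y_n + h·f(t_n, y_n).
t=0.000000, y=1.560000: f=-5.014800 → y ← 1.560000 + 0.36·(-5.014800) = -0.245328
t=0.360000, y=-0.245328: f=-1.304250 → y ← -0.245328 + 0.36·(-1.304250) = -0.714858
t=0.720000, y=-0.714858: f=-0.038210 → y ← -0.714858 + 0.36·(-0.038210) = -0.728614
t=1.080000, y=-0.728614: f=0.393763 → y ← -0.728614 + 0.36·0.393763 = -0.586859
t=1.440000, y=-0.586859: f=0.541152 → y ← -0.586859 + 0.36·0.541152 = -0.392044
y(1.8) ≈ -0.3920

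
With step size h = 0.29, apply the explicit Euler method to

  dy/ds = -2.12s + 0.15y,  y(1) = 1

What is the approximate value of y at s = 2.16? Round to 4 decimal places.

-2.5398

Euler: y_{n+1} = y_n + h·f(s_n, y_n).
s=1.000000, y=1.000000: f=-1.970000 → y ← 1.000000 + 0.29·(-1.970000) = 0.428700
s=1.290000, y=0.428700: f=-2.670495 → y ← 0.428700 + 0.29·(-2.670495) = -0.345744
s=1.580000, y=-0.345744: f=-3.401462 → y ← -0.345744 + 0.29·(-3.401462) = -1.332167
s=1.870000, y=-1.332167: f=-4.164225 → y ← -1.332167 + 0.29·(-4.164225) = -2.539793
y(2.16) ≈ -2.5398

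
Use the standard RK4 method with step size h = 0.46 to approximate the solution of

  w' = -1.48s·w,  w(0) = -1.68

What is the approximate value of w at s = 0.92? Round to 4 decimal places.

-0.8979

RK4: k1 = f(s_n, w_n); k2 = f(s_n + h/2, w_n + (h/2)·k1); k3 = f(s_n + h/2, w_n + (h/2)·k2); k4 = f(s_n + h, w_n + h·k3); w_{n+1} = w_n + (h/6)·(k1 + 2k2 + 2k3 + k4).
s=0.000000, w=-1.680000:
  k1 = f(0.000000, -1.680000) = 0.000000
  k2 = f(0.230000, -1.680000) = 0.571872
  k3 = f(0.230000, -1.548469) = 0.527099
  k4 = f(0.460000, -1.437534) = 0.978673
  w ← -1.680000 + (0.46/6)·(k1 + 2k2 + 2k3 + k4) = -1.436459
s=0.460000, w=-1.436459:
  k1 = f(0.460000, -1.436459) = 0.977942
  k2 = f(0.690000, -1.211533) = 1.237217
  k3 = f(0.690000, -1.151899) = 1.176320
  k4 = f(0.920000, -0.895352) = 1.219112
  w ← -1.436459 + (0.46/6)·(k1 + 2k2 + 2k3 + k4) = -0.897943
w(0.92) ≈ -0.8979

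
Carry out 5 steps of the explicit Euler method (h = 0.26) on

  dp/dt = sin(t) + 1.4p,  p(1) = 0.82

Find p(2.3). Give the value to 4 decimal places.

Euler: p_{n+1} = p_n + h·f(t_n, p_n).
t=1.000000, p=0.820000: f=1.989471 → p ← 0.820000 + 0.26·1.989471 = 1.337262
t=1.260000, p=1.337262: f=2.824258 → p ← 1.337262 + 0.26·2.824258 = 2.071569
t=1.520000, p=2.071569: f=3.898907 → p ← 2.071569 + 0.26·3.898907 = 3.085285
t=1.780000, p=3.085285: f=5.297596 → p ← 3.085285 + 0.26·5.297596 = 4.462660
t=2.040000, p=4.462660: f=7.139653 → p ← 4.462660 + 0.26·7.139653 = 6.318970
p(2.3) ≈ 6.3190

6.3190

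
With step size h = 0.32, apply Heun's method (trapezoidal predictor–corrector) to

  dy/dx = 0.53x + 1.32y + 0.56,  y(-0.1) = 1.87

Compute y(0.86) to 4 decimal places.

Heun: k1 = f(x_n, y_n); k2 = f(x_n + h, y_n + h·k1); y_{n+1} = y_n + (h/2)·(k1 + k2).
x=-0.100000, y=1.870000:
  k1 = f(-0.100000, 1.870000) = 2.975400
  k2 = f(0.220000, 2.822128) = 4.401809
  y ← 1.870000 + (0.32/2)·(2.975400 + 4.401809) = 3.050353
x=0.220000, y=3.050353:
  k1 = f(0.220000, 3.050353) = 4.703067
  k2 = f(0.540000, 4.555335) = 6.859242
  y ← 3.050353 + (0.32/2)·(4.703067 + 6.859242) = 4.900323
x=0.540000, y=4.900323:
  k1 = f(0.540000, 4.900323) = 7.314626
  k2 = f(0.860000, 7.241003) = 10.573924
  y ← 4.900323 + (0.32/2)·(7.314626 + 10.573924) = 7.762491
y(0.86) ≈ 7.7625

7.7625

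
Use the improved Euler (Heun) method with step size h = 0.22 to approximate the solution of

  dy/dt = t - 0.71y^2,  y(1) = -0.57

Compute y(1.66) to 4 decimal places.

Heun: k1 = f(t_n, y_n); k2 = f(t_n + h, y_n + h·k1); y_{n+1} = y_n + (h/2)·(k1 + k2).
t=1.000000, y=-0.570000:
  k1 = f(1.000000, -0.570000) = 0.769321
  k2 = f(1.220000, -0.400749) = 1.105974
  y ← -0.570000 + (0.22/2)·(0.769321 + 1.105974) = -0.363718
t=1.220000, y=-0.363718:
  k1 = f(1.220000, -0.363718) = 1.126074
  k2 = f(1.440000, -0.115981) = 1.430449
  y ← -0.363718 + (0.22/2)·(1.126074 + 1.430449) = -0.082500
t=1.440000, y=-0.082500:
  k1 = f(1.440000, -0.082500) = 1.435168
  k2 = f(1.660000, 0.233237) = 1.621376
  y ← -0.082500 + (0.22/2)·(1.435168 + 1.621376) = 0.253720
y(1.66) ≈ 0.2537

0.2537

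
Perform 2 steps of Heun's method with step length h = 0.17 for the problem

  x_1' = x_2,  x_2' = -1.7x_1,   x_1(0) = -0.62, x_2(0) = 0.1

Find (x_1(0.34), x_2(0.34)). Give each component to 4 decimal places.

-0.5263, 0.4398

Heun on (x_1,x_2): k1 = f(s_n, state_n); k2 = f(s_n + h, state_n + h·k1); state_{n+1} = state_n + (h/2)·(k1 + k2).
0.000000: (-0.620000, 0.100000)
  k1 = (0.100000, 1.054000)
  predictor → (-0.603000, 0.279180)
  k2 = (0.279180, 1.025100)
  → (-0.587770, 0.276724)
0.170000: (-0.587770, 0.276724)
  k1 = (0.276724, 0.999208)
  predictor → (-0.540727, 0.446589)
  k2 = (0.446589, 0.919235)
  → (-0.526288, 0.439791)
(x_1(0.34), x_2(0.34)) ≈ (-0.5263, 0.4398)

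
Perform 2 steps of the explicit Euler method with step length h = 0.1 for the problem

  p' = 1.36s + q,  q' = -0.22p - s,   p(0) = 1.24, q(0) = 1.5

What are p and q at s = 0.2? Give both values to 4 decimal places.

Euler on (p,q): p_{n+1} = p_n + h·p', q_{n+1} = q_n + h·q'.
0.000000: (1.240000, 1.500000); f=(1.500000, -0.272800) → (1.390000, 1.472720)
0.100000: (1.390000, 1.472720); f=(1.608720, -0.405800) → (1.550872, 1.432140)
(p(0.2), q(0.2)) ≈ (1.5509, 1.4321)

1.5509, 1.4321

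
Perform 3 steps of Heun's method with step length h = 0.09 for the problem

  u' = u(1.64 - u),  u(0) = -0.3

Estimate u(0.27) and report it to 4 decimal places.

Heun: k1 = f(x_n, u_n); k2 = f(x_n + h, u_n + h·k1); u_{n+1} = u_n + (h/2)·(k1 + k2).
x=0.000000, u=-0.300000:
  k1 = f(0.000000, -0.300000) = -0.582000
  k2 = f(0.090000, -0.352380) = -0.702075
  u ← -0.300000 + (0.09/2)·(-0.582000 + (-0.702075)) = -0.357783
x=0.090000, u=-0.357783:
  k1 = f(0.090000, -0.357783) = -0.714774
  k2 = f(0.180000, -0.422113) = -0.870445
  u ← -0.357783 + (0.09/2)·(-0.714774 + (-0.870445)) = -0.429118
x=0.180000, u=-0.429118:
  k1 = f(0.180000, -0.429118) = -0.887896
  k2 = f(0.270000, -0.509029) = -1.093918
  u ← -0.429118 + (0.09/2)·(-0.887896 + (-1.093918)) = -0.518300
u(0.27) ≈ -0.5183

-0.5183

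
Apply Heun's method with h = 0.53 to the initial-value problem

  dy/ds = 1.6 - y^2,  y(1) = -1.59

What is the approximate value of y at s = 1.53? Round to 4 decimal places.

Heun: k1 = f(s_n, y_n); k2 = f(s_n + h, y_n + h·k1); y_{n+1} = y_n + (h/2)·(k1 + k2).
s=1.000000, y=-1.590000:
  k1 = f(1.000000, -1.590000) = -0.928100
  k2 = f(1.530000, -2.081893) = -2.734278
  y ← -1.590000 + (0.53/2)·(-0.928100 + (-2.734278)) = -2.560530
y(1.53) ≈ -2.5605

-2.5605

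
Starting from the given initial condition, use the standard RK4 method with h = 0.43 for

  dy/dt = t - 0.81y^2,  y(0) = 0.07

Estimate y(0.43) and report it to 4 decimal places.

0.1586

RK4: k1 = f(t_n, y_n); k2 = f(t_n + h/2, y_n + (h/2)·k1); k3 = f(t_n + h/2, y_n + (h/2)·k2); k4 = f(t_n + h, y_n + h·k3); y_{n+1} = y_n + (h/6)·(k1 + 2k2 + 2k3 + k4).
t=0.000000, y=0.070000:
  k1 = f(0.000000, 0.070000) = -0.003969
  k2 = f(0.215000, 0.069147) = 0.211127
  k3 = f(0.215000, 0.115392) = 0.204215
  k4 = f(0.430000, 0.157812) = 0.409827
  y ← 0.070000 + (0.43/6)·(k1 + 2k2 + 2k3 + k4) = 0.158619
y(0.43) ≈ 0.1586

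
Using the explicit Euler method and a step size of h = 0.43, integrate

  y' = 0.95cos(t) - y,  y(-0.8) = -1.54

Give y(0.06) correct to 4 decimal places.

Euler: y_{n+1} = y_n + h·f(t_n, y_n).
t=-0.800000, y=-1.540000: f=2.201871 → y ← -1.540000 + 0.43·2.201871 = -0.593195
t=-0.370000, y=-0.593195: f=1.478906 → y ← -0.593195 + 0.43·1.478906 = 0.042734
y(0.06) ≈ 0.0427

0.0427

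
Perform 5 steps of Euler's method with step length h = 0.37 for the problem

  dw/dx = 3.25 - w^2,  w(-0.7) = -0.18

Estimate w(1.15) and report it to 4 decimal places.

1.8015

Euler: w_{n+1} = w_n + h·f(x_n, w_n).
x=-0.700000, w=-0.180000: f=3.217600 → w ← -0.180000 + 0.37·3.217600 = 1.010512
x=-0.330000, w=1.010512: f=2.228865 → w ← 1.010512 + 0.37·2.228865 = 1.835192
x=0.040000, w=1.835192: f=-0.117931 → w ← 1.835192 + 0.37·(-0.117931) = 1.791558
x=0.410000, w=1.791558: f=0.040320 → w ← 1.791558 + 0.37·0.040320 = 1.806476
x=0.780000, w=1.806476: f=-0.013357 → w ← 1.806476 + 0.37·(-0.013357) = 1.801534
w(1.15) ≈ 1.8015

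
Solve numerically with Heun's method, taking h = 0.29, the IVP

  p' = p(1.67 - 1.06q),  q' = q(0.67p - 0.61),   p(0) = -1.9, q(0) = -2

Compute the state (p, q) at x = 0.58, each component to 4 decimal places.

Heun on (p,q): k1 = f(x_n, state_n); k2 = f(x_n + h, state_n + h·k1); state_{n+1} = state_n + (h/2)·(k1 + k2).
0.000000: (-1.900000, -2.000000)
  k1 = (-7.201000, 3.766000)
  predictor → (-3.988290, -0.907860)
  k2 = (-10.498502, 2.979737)
  → (-4.466428, -1.021868)
0.290000: (-4.466428, -1.021868)
  k1 = (-12.296881, 3.681287)
  predictor → (-8.032523, 0.045705)
  k2 = (-13.025160, -0.273855)
  → (-8.138124, -0.527791)
(p(0.58), q(0.58)) ≈ (-8.1381, -0.5278)

-8.1381, -0.5278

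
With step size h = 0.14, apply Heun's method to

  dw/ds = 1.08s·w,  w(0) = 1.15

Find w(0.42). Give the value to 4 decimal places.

Heun: k1 = f(s_n, w_n); k2 = f(s_n + h, w_n + h·k1); w_{n+1} = w_n + (h/2)·(k1 + k2).
s=0.000000, w=1.150000:
  k1 = f(0.000000, 1.150000) = 0.000000
  k2 = f(0.140000, 1.150000) = 0.173880
  w ← 1.150000 + (0.14/2)·(0.000000 + 0.173880) = 1.162172
s=0.140000, w=1.162172:
  k1 = f(0.140000, 1.162172) = 0.175720
  k2 = f(0.280000, 1.186772) = 0.358880
  w ← 1.162172 + (0.14/2)·(0.175720 + 0.358880) = 1.199594
s=0.280000, w=1.199594:
  k1 = f(0.280000, 1.199594) = 0.362757
  k2 = f(0.420000, 1.250380) = 0.567172
  w ← 1.199594 + (0.14/2)·(0.362757 + 0.567172) = 1.264689
w(0.42) ≈ 1.2647

1.2647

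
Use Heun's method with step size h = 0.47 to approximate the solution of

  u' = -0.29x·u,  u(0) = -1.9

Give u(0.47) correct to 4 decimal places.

Heun: k1 = f(x_n, u_n); k2 = f(x_n + h, u_n + h·k1); u_{n+1} = u_n + (h/2)·(k1 + k2).
x=0.000000, u=-1.900000:
  k1 = f(0.000000, -1.900000) = 0.000000
  k2 = f(0.470000, -1.900000) = 0.258970
  u ← -1.900000 + (0.47/2)·(0.000000 + 0.258970) = -1.839142
u(0.47) ≈ -1.8391

-1.8391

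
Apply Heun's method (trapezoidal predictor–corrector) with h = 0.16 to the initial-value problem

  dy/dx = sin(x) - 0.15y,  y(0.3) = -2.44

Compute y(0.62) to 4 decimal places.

Heun: k1 = f(x_n, y_n); k2 = f(x_n + h, y_n + h·k1); y_{n+1} = y_n + (h/2)·(k1 + k2).
x=0.300000, y=-2.440000:
  k1 = f(0.300000, -2.440000) = 0.661520
  k2 = f(0.460000, -2.334157) = 0.794072
  y ← -2.440000 + (0.16/2)·(0.661520 + 0.794072) = -2.323553
x=0.460000, y=-2.323553:
  k1 = f(0.460000, -2.323553) = 0.792481
  k2 = f(0.620000, -2.196756) = 0.910549
  y ← -2.323553 + (0.16/2)·(0.792481 + 0.910549) = -2.187310
y(0.62) ≈ -2.1873

-2.1873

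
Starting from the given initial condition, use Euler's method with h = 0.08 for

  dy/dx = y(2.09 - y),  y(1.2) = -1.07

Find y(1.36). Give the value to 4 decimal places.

Euler: y_{n+1} = y_n + h·f(x_n, y_n).
x=1.200000, y=-1.070000: f=-3.381200 → y ← -1.070000 + 0.08·(-3.381200) = -1.340496
x=1.280000, y=-1.340496: f=-4.598566 → y ← -1.340496 + 0.08·(-4.598566) = -1.708381
y(1.36) ≈ -1.7084

-1.7084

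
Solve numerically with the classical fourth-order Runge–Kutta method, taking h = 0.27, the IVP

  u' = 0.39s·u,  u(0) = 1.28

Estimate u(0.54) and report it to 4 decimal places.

RK4: k1 = f(s_n, u_n); k2 = f(s_n + h/2, u_n + (h/2)·k1); k3 = f(s_n + h/2, u_n + (h/2)·k2); k4 = f(s_n + h, u_n + h·k3); u_{n+1} = u_n + (h/6)·(k1 + 2k2 + 2k3 + k4).
s=0.000000, u=1.280000:
  k1 = f(0.000000, 1.280000) = 0.000000
  k2 = f(0.135000, 1.280000) = 0.067392
  k3 = f(0.135000, 1.289098) = 0.067871
  k4 = f(0.270000, 1.298325) = 0.136714
  u ← 1.280000 + (0.27/6)·(k1 + 2k2 + 2k3 + k4) = 1.298326
s=0.270000, u=1.298326:
  k1 = f(0.270000, 1.298326) = 0.136714
  k2 = f(0.405000, 1.316782) = 0.207986
  k3 = f(0.405000, 1.326404) = 0.209505
  k4 = f(0.540000, 1.354892) = 0.285340
  u ← 1.298326 + (0.27/6)·(k1 + 2k2 + 2k3 + k4) = 1.354892
u(0.54) ≈ 1.3549

1.3549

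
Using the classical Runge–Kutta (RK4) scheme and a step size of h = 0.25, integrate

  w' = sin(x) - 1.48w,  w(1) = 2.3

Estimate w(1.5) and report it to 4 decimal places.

1.4326

RK4: k1 = f(x_n, w_n); k2 = f(x_n + h/2, w_n + (h/2)·k1); k3 = f(x_n + h/2, w_n + (h/2)·k2); k4 = f(x_n + h, w_n + h·k3); w_{n+1} = w_n + (h/6)·(k1 + 2k2 + 2k3 + k4).
x=1.000000, w=2.300000:
  k1 = f(1.000000, 2.300000) = -2.562529
  k2 = f(1.125000, 1.979684) = -2.027665
  k3 = f(1.125000, 2.046542) = -2.126614
  k4 = f(1.250000, 1.768346) = -1.668168
  w ← 2.300000 + (0.25/6)·(k1 + 2k2 + 2k3 + k4) = 1.777531
x=1.250000, w=1.777531:
  k1 = f(1.250000, 1.777531) = -1.681761
  k2 = f(1.375000, 1.567311) = -1.338727
  k3 = f(1.375000, 1.610190) = -1.402188
  k4 = f(1.500000, 1.426984) = -1.114441
  w ← 1.777531 + (0.25/6)·(k1 + 2k2 + 2k3 + k4) = 1.432613
w(1.5) ≈ 1.4326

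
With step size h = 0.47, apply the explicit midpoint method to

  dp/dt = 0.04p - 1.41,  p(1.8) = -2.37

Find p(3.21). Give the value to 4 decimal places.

Midpoint: k1 = f(t_n, p_n); k2 = f(t_n + h/2, p_n + (h/2)·k1); p_{n+1} = p_n + h·k2.
t=1.800000, p=-2.370000:
  k1 = f(1.800000, -2.370000) = -1.504800
  k2 = f(2.035000, -2.723628) = -1.518945
  p ← -2.370000 + 0.47·(-1.518945) = -3.083904
t=2.270000, p=-3.083904:
  k1 = f(2.270000, -3.083904) = -1.533356
  k2 = f(2.505000, -3.444243) = -1.547770
  p ← -3.083904 + 0.47·(-1.547770) = -3.811356
t=2.740000, p=-3.811356:
  k1 = f(2.740000, -3.811356) = -1.562454
  k2 = f(2.975000, -4.178533) = -1.577141
  p ← -3.811356 + 0.47·(-1.577141) = -4.552612
p(3.21) ≈ -4.5526

-4.5526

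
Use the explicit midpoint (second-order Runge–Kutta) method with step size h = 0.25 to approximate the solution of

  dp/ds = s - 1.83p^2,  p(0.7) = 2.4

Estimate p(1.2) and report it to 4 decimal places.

Midpoint: k1 = f(s_n, p_n); k2 = f(s_n + h/2, p_n + (h/2)·k1); p_{n+1} = p_n + h·k2.
s=0.700000, p=2.400000:
  k1 = f(0.700000, 2.400000) = -9.840800
  k2 = f(0.825000, 1.169900) = -1.679659
  p ← 2.400000 + 0.25·(-1.679659) = 1.980085
s=0.950000, p=1.980085:
  k1 = f(0.950000, 1.980085) = -6.224950
  k2 = f(1.075000, 1.201967) = -1.568844
  p ← 1.980085 + 0.25·(-1.568844) = 1.587874
p(1.2) ≈ 1.5879

1.5879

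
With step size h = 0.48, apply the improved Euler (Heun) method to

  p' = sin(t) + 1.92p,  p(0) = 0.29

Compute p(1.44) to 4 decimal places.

Heun: k1 = f(t_n, p_n); k2 = f(t_n + h, p_n + h·k1); p_{n+1} = p_n + (h/2)·(k1 + k2).
t=0.000000, p=0.290000:
  k1 = f(0.000000, 0.290000) = 0.556800
  k2 = f(0.480000, 0.557264) = 1.531726
  p ← 0.290000 + (0.48/2)·(0.556800 + 1.531726) = 0.791246
t=0.480000, p=0.791246:
  k1 = f(0.480000, 0.791246) = 1.980972
  k2 = f(0.960000, 1.742113) = 4.164048
  p ← 0.791246 + (0.48/2)·(1.980972 + 4.164048) = 2.266051
t=0.960000, p=2.266051:
  k1 = f(0.960000, 2.266051) = 5.170010
  k2 = f(1.440000, 4.747656) = 10.106957
  p ← 2.266051 + (0.48/2)·(5.170010 + 10.106957) = 5.932523
p(1.44) ≈ 5.9325

5.9325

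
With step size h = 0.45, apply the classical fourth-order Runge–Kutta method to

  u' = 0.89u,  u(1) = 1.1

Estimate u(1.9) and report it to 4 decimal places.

2.4502

RK4: k1 = f(x_n, u_n); k2 = f(x_n + h/2, u_n + (h/2)·k1); k3 = f(x_n + h/2, u_n + (h/2)·k2); k4 = f(x_n + h, u_n + h·k3); u_{n+1} = u_n + (h/6)·(k1 + 2k2 + 2k3 + k4).
x=1.000000, u=1.100000:
  k1 = f(1.000000, 1.100000) = 0.979000
  k2 = f(1.225000, 1.320275) = 1.175045
  k3 = f(1.225000, 1.364385) = 1.214303
  k4 = f(1.450000, 1.646436) = 1.465328
  u ← 1.100000 + (0.45/6)·(k1 + 2k2 + 2k3 + k4) = 1.641727
x=1.450000, u=1.641727:
  k1 = f(1.450000, 1.641727) = 1.461137
  k2 = f(1.675000, 1.970483) = 1.753729
  k3 = f(1.675000, 2.036316) = 1.812321
  k4 = f(1.900000, 2.457271) = 2.186971
  u ← 1.641727 + (0.45/6)·(k1 + 2k2 + 2k3 + k4) = 2.450242
u(1.9) ≈ 2.4502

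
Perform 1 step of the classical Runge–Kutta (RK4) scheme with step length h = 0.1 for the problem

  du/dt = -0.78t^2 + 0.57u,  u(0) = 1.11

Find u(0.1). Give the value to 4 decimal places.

1.1748

RK4: k1 = f(t_n, u_n); k2 = f(t_n + h/2, u_n + (h/2)·k1); k3 = f(t_n + h/2, u_n + (h/2)·k2); k4 = f(t_n + h, u_n + h·k3); u_{n+1} = u_n + (h/6)·(k1 + 2k2 + 2k3 + k4).
t=0.000000, u=1.110000:
  k1 = f(0.000000, 1.110000) = 0.632700
  k2 = f(0.050000, 1.141635) = 0.648782
  k3 = f(0.050000, 1.142439) = 0.649240
  k4 = f(0.100000, 1.174924) = 0.661907
  u ← 1.110000 + (0.1/6)·(k1 + 2k2 + 2k3 + k4) = 1.174844
u(0.1) ≈ 1.1748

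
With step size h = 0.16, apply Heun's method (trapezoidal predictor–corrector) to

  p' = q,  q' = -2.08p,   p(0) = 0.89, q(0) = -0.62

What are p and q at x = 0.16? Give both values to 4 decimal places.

Heun on (p,q): k1 = f(x_n, state_n); k2 = f(x_n + h, state_n + h·k1); state_{n+1} = state_n + (h/2)·(k1 + k2).
0.000000: (0.890000, -0.620000)
  k1 = (-0.620000, -1.851200)
  predictor → (0.790800, -0.916192)
  k2 = (-0.916192, -1.644864)
  → (0.767105, -0.899685)
(p(0.16), q(0.16)) ≈ (0.7671, -0.8997)

0.7671, -0.8997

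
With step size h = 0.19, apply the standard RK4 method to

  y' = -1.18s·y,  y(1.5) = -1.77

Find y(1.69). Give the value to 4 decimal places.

RK4: k1 = f(s_n, y_n); k2 = f(s_n + h/2, y_n + (h/2)·k1); k3 = f(s_n + h/2, y_n + (h/2)·k2); k4 = f(s_n + h, y_n + h·k3); y_{n+1} = y_n + (h/6)·(k1 + 2k2 + 2k3 + k4).
s=1.500000, y=-1.770000:
  k1 = f(1.500000, -1.770000) = 3.132900
  k2 = f(1.595000, -1.472374) = 2.771156
  k3 = f(1.595000, -1.506740) = 2.835836
  k4 = f(1.690000, -1.231191) = 2.455242
  y ← -1.770000 + (0.19/6)·(k1 + 2k2 + 2k3 + k4) = -1.237933
y(1.69) ≈ -1.2379

-1.2379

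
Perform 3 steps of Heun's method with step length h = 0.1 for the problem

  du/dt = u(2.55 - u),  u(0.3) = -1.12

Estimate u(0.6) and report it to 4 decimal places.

-4.4262

Heun: k1 = f(t_n, u_n); k2 = f(t_n + h, u_n + h·k1); u_{n+1} = u_n + (h/2)·(k1 + k2).
t=0.300000, u=-1.120000:
  k1 = f(0.300000, -1.120000) = -4.110400
  k2 = f(0.400000, -1.531040) = -6.248235
  u ← -1.120000 + (0.1/2)·(-4.110400 + (-6.248235)) = -1.637932
t=0.400000, u=-1.637932:
  k1 = f(0.400000, -1.637932) = -6.859547
  k2 = f(0.500000, -2.323886) = -11.326359
  u ← -1.637932 + (0.1/2)·(-6.859547 + (-11.326359)) = -2.547227
t=0.500000, u=-2.547227:
  k1 = f(0.500000, -2.547227) = -12.983794
  k2 = f(0.600000, -3.845606) = -24.594986
  u ← -2.547227 + (0.1/2)·(-12.983794 + (-24.594986)) = -4.426166
u(0.6) ≈ -4.4262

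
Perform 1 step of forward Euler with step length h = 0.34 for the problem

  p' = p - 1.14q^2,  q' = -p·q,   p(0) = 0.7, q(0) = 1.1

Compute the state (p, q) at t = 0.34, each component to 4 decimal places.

Euler on (p,q): p_{n+1} = p_n + h·p', q_{n+1} = q_n + h·q'.
0.000000: (0.700000, 1.100000); f=(-0.679400, -0.770000) → (0.469004, 0.838200)
(p(0.34), q(0.34)) ≈ (0.4690, 0.8382)

0.4690, 0.8382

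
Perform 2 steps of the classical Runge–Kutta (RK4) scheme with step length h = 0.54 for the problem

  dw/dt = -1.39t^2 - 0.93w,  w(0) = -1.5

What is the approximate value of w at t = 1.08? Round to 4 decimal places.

RK4: k1 = f(t_n, w_n); k2 = f(t_n + h/2, w_n + (h/2)·k1); k3 = f(t_n + h/2, w_n + (h/2)·k2); k4 = f(t_n + h, w_n + h·k3); w_{n+1} = w_n + (h/6)·(k1 + 2k2 + 2k3 + k4).
t=0.000000, w=-1.500000:
  k1 = f(0.000000, -1.500000) = 1.395000
  k2 = f(0.270000, -1.123350) = 0.943384
  k3 = f(0.270000, -1.245286) = 1.056785
  k4 = f(0.540000, -0.929336) = 0.458958
  w ← -1.500000 + (0.54/6)·(k1 + 2k2 + 2k3 + k4) = -0.973113
t=0.540000, w=-0.973113:
  k1 = f(0.540000, -0.973113) = 0.499671
  k2 = f(0.810000, -0.838202) = -0.132451
  k3 = f(0.810000, -1.008875) = 0.026275
  k4 = f(1.080000, -0.958925) = -0.729496
  w ← -0.973113 + (0.54/6)·(k1 + 2k2 + 2k3 + k4) = -1.012909
w(1.08) ≈ -1.0129

-1.0129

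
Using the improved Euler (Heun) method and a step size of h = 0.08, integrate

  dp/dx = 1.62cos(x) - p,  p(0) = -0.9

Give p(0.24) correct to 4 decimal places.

-0.3666

Heun: k1 = f(x_n, p_n); k2 = f(x_n + h, p_n + h·k1); p_{n+1} = p_n + (h/2)·(k1 + k2).
x=0.000000, p=-0.900000:
  k1 = f(0.000000, -0.900000) = 2.520000
  k2 = f(0.080000, -0.698400) = 2.313219
  p ← -0.900000 + (0.08/2)·(2.520000 + 2.313219) = -0.706671
x=0.080000, p=-0.706671:
  k1 = f(0.080000, -0.706671) = 2.321490
  k2 = f(0.160000, -0.520952) = 2.120260
  p ← -0.706671 + (0.08/2)·(2.321490 + 2.120260) = -0.529001
x=0.160000, p=-0.529001:
  k1 = f(0.160000, -0.529001) = 2.128309
  k2 = f(0.240000, -0.358736) = 1.932304
  p ← -0.529001 + (0.08/2)·(2.128309 + 1.932304) = -0.366577
p(0.24) ≈ -0.3666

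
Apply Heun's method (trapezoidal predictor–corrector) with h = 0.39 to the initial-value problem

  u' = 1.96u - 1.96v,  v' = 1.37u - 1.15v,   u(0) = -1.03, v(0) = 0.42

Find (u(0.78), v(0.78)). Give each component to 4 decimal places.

Heun on (u,v): k1 = f(t_n, state_n); k2 = f(t_n + h, state_n + h·k1); state_{n+1} = state_n + (h/2)·(k1 + k2).
0.000000: (-1.030000, 0.420000)
  k1 = (-2.842000, -1.894100)
  predictor → (-2.138380, -0.318699)
  k2 = (-3.566575, -2.563077)
  → (-2.279672, -0.449149)
0.390000: (-2.279672, -0.449149)
  k1 = (-3.587824, -2.606629)
  predictor → (-3.678924, -1.465735)
  k2 = (-4.337850, -3.354530)
  → (-3.825179, -1.611576)
(u(0.78), v(0.78)) ≈ (-3.8252, -1.6116)

-3.8252, -1.6116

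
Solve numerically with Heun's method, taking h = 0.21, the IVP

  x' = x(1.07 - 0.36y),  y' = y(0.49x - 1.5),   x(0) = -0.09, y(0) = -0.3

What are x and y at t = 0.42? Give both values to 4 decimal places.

-0.1452, -0.1584

Heun on (x,y): k1 = f(t_n, state_n); k2 = f(t_n + h, state_n + h·k1); state_{n+1} = state_n + (h/2)·(k1 + k2).
0.000000: (-0.090000, -0.300000)
  k1 = (-0.106020, 0.463230)
  predictor → (-0.112264, -0.202722)
  k2 = (-0.128316, 0.315234)
  → (-0.114605, -0.218261)
0.210000: (-0.114605, -0.218261)
  k1 = (-0.131633, 0.339649)
  predictor → (-0.142248, -0.146935)
  k2 = (-0.159730, 0.230644)
  → (-0.145198, -0.158381)
(x(0.42), y(0.42)) ≈ (-0.1452, -0.1584)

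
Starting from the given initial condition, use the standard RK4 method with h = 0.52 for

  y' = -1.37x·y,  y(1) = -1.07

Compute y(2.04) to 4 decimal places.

RK4: k1 = f(x_n, y_n); k2 = f(x_n + h/2, y_n + (h/2)·k1); k3 = f(x_n + h/2, y_n + (h/2)·k2); k4 = f(x_n + h, y_n + h·k3); y_{n+1} = y_n + (h/6)·(k1 + 2k2 + 2k3 + k4).
x=1.000000, y=-1.070000:
  k1 = f(1.000000, -1.070000) = 1.465900
  k2 = f(1.260000, -0.688866) = 1.189120
  k3 = f(1.260000, -0.760829) = 1.313342
  k4 = f(1.520000, -0.387062) = 0.806018
  y ← -1.070000 + (0.52/6)·(k1 + 2k2 + 2k3 + k4) = -0.439340
x=1.520000, y=-0.439340:
  k1 = f(1.520000, -0.439340) = 0.914882
  k2 = f(1.780000, -0.201471) = 0.491307
  k3 = f(1.780000, -0.311600) = 0.759869
  k4 = f(2.040000, -0.044208) = 0.123554
  y ← -0.439340 + (0.52/6)·(k1 + 2k2 + 2k3 + k4) = -0.132472
y(2.04) ≈ -0.1325

-0.1325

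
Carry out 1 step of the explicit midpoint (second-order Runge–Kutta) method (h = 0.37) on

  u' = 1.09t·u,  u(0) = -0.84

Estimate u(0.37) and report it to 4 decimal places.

Midpoint: k1 = f(t_n, u_n); k2 = f(t_n + h/2, u_n + (h/2)·k1); u_{n+1} = u_n + h·k2.
t=0.000000, u=-0.840000:
  k1 = f(0.000000, -0.840000) = 0.000000
  k2 = f(0.185000, -0.840000) = -0.169386
  u ← -0.840000 + 0.37·(-0.169386) = -0.902673
u(0.37) ≈ -0.9027

-0.9027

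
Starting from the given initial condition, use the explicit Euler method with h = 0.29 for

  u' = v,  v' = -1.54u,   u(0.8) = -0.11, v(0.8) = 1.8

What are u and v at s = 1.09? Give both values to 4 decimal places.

0.4120, 1.8491

Euler on (u,v): u_{n+1} = u_n + h·u', v_{n+1} = v_n + h·v'.
0.800000: (-0.110000, 1.800000); f=(1.800000, 0.169400) → (0.412000, 1.849126)
(u(1.09), v(1.09)) ≈ (0.4120, 1.8491)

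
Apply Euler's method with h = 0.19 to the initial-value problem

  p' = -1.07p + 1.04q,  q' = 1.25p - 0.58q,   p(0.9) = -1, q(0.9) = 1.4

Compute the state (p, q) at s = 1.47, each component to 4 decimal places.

Euler on (p,q): p_{n+1} = p_n + h·p', q_{n+1} = q_n + h·q'.
0.900000: (-1.000000, 1.400000); f=(2.526000, -2.062000) → (-0.520060, 1.008220)
1.090000: (-0.520060, 1.008220); f=(1.605013, -1.234843) → (-0.215108, 0.773600)
1.280000: (-0.215108, 0.773600); f=(1.034709, -0.717572) → (-0.018513, 0.637261)
(p(1.47), q(1.47)) ≈ (-0.0185, 0.6373)

-0.0185, 0.6373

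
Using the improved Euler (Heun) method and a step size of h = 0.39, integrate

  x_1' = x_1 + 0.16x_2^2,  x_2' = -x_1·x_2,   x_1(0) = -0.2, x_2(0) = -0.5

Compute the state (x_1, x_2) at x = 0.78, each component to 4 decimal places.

Heun on (x_1,x_2): k1 = f(x_n, state_n); k2 = f(x_n + h, state_n + h·k1); state_{n+1} = state_n + (h/2)·(k1 + k2).
0.000000: (-0.200000, -0.500000)
  k1 = (-0.160000, -0.100000)
  predictor → (-0.262400, -0.539000)
  k2 = (-0.215917, -0.141434)
  → (-0.273304, -0.547080)
0.390000: (-0.273304, -0.547080)
  k1 = (-0.225416, -0.149519)
  predictor → (-0.361216, -0.605392)
  k2 = (-0.302576, -0.218677)
  → (-0.376262, -0.618878)
(x_1(0.78), x_2(0.78)) ≈ (-0.3763, -0.6189)

-0.3763, -0.6189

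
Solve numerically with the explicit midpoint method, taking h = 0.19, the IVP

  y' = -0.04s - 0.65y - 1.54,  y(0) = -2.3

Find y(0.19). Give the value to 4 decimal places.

Midpoint: k1 = f(s_n, y_n); k2 = f(s_n + h/2, y_n + (h/2)·k1); y_{n+1} = y_n + h·k2.
s=0.000000, y=-2.300000:
  k1 = f(0.000000, -2.300000) = -0.045000
  k2 = f(0.095000, -2.304275) = -0.046021
  y ← -2.300000 + 0.19·(-0.046021) = -2.308744
y(0.19) ≈ -2.3087

-2.3087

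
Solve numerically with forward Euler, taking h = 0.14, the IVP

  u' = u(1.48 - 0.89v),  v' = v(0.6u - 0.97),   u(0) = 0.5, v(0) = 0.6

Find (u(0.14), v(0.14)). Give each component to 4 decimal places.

Euler on (u,v): u_{n+1} = u_n + h·u', v_{n+1} = v_n + h·v'.
0.000000: (0.500000, 0.600000); f=(0.473000, -0.402000) → (0.566220, 0.543720)
(u(0.14), v(0.14)) ≈ (0.5662, 0.5437)

0.5662, 0.5437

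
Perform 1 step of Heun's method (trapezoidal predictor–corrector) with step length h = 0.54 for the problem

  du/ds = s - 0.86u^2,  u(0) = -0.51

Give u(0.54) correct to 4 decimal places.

Heun: k1 = f(s_n, u_n); k2 = f(s_n + h, u_n + h·k1); u_{n+1} = u_n + (h/2)·(k1 + k2).
s=0.000000, u=-0.510000:
  k1 = f(0.000000, -0.510000) = -0.223686
  k2 = f(0.540000, -0.630790) = 0.197809
  u ← -0.510000 + (0.54/2)·(-0.223686 + 0.197809) = -0.516987
u(0.54) ≈ -0.5170

-0.5170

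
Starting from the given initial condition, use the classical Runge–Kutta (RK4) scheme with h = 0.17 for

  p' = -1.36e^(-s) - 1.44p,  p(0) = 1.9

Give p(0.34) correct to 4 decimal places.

0.8588

RK4: k1 = f(s_n, p_n); k2 = f(s_n + h/2, p_n + (h/2)·k1); k3 = f(s_n + h/2, p_n + (h/2)·k2); k4 = f(s_n + h, p_n + h·k3); p_{n+1} = p_n + (h/6)·(k1 + 2k2 + 2k3 + k4).
s=0.000000, p=1.900000:
  k1 = f(0.000000, 1.900000) = -4.096000
  k2 = f(0.085000, 1.551840) = -3.483826
  k3 = f(0.085000, 1.603875) = -3.558756
  k4 = f(0.170000, 1.295011) = -3.012201
  p ← 1.900000 + (0.17/6)·(k1 + 2k2 + 2k3 + k4) = 1.299521
s=0.170000, p=1.299521:
  k1 = f(0.170000, 1.299521) = -3.018695
  k2 = f(0.255000, 1.042932) = -2.555709
  k3 = f(0.255000, 1.082286) = -2.612378
  k4 = f(0.340000, 0.855417) = -2.199808
  p ← 1.299521 + (0.17/6)·(k1 + 2k2 + 2k3 + k4) = 0.858805
p(0.34) ≈ 0.8588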